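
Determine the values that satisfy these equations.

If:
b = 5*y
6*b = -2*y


Then:
b = 0
y = 0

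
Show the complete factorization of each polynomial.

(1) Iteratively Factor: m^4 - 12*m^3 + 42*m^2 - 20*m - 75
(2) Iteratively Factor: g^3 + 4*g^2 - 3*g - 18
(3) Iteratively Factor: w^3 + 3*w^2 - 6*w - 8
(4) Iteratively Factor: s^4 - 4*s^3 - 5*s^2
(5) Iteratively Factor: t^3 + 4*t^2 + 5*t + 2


(1) = (m - 5)*(m^3 - 7*m^2 + 7*m + 15) = (m - 5)*(m + 1)*(m^2 - 8*m + 15) = (m - 5)*(m - 3)*(m + 1)*(m - 5)
(2) = (g + 3)*(g^2 + g - 6) = (g - 2)*(g + 3)*(g + 3)
(3) = (w - 2)*(w^2 + 5*w + 4) = (w - 2)*(w + 1)*(w + 4)
(4) = (s)*(s^3 - 4*s^2 - 5*s) = s^2*(s^2 - 4*s - 5) = s^2*(s - 5)*(s + 1)
(5) = (t + 1)*(t^2 + 3*t + 2) = (t + 1)^2*(t + 2)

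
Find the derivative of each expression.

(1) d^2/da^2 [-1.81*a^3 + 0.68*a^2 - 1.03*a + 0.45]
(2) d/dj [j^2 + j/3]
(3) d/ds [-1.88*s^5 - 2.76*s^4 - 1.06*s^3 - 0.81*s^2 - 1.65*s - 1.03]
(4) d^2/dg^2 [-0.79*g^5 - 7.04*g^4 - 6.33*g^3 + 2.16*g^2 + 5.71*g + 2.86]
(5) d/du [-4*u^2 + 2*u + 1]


(1) = 1.36 - 10.86*a
(2) = 2*j + 1/3
(3) = -9.4*s^4 - 11.04*s^3 - 3.18*s^2 - 1.62*s - 1.65
(4) = -15.8*g^3 - 84.48*g^2 - 37.98*g + 4.32
(5) = 2 - 8*u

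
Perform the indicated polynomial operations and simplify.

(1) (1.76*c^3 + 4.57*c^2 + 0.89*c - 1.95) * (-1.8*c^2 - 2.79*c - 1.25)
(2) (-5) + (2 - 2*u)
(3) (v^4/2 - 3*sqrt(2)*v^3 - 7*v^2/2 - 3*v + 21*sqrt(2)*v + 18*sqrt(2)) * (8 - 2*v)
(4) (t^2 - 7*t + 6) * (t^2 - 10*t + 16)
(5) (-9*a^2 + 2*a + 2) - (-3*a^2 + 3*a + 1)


(1) = -3.168*c^5 - 13.1364*c^4 - 16.5523*c^3 - 4.6856*c^2 + 4.328*c + 2.4375
(2) = -2*u - 3
(3) = -v^5 + 4*v^4 + 6*sqrt(2)*v^4 - 24*sqrt(2)*v^3 + 7*v^3 - 42*sqrt(2)*v^2 - 22*v^2 - 24*v + 132*sqrt(2)*v + 144*sqrt(2)
(4) = t^4 - 17*t^3 + 92*t^2 - 172*t + 96
(5) = -6*a^2 - a + 1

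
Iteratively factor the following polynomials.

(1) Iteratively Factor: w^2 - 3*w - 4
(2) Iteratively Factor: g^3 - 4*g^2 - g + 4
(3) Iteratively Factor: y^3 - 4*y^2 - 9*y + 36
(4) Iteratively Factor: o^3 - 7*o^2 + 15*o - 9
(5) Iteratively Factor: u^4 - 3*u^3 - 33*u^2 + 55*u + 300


(1) = (w + 1)*(w - 4)
(2) = (g - 4)*(g^2 - 1) = (g - 4)*(g - 1)*(g + 1)
(3) = (y - 4)*(y^2 - 9) = (y - 4)*(y - 3)*(y + 3)
(4) = (o - 3)*(o^2 - 4*o + 3) = (o - 3)^2*(o - 1)
(5) = (u - 5)*(u^3 + 2*u^2 - 23*u - 60) = (u - 5)^2*(u^2 + 7*u + 12) = (u - 5)^2*(u + 3)*(u + 4)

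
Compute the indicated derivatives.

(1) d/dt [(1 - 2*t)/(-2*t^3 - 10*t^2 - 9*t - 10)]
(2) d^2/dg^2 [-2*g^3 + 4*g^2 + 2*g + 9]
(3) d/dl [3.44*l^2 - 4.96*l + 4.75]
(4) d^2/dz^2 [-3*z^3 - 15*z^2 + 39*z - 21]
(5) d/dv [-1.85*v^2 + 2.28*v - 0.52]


(1) = (-8*t^3 - 14*t^2 + 20*t + 29)/(4*t^6 + 40*t^5 + 136*t^4 + 220*t^3 + 281*t^2 + 180*t + 100)
(2) = 8 - 12*g
(3) = 6.88*l - 4.96
(4) = -18*z - 30
(5) = 2.28 - 3.7*v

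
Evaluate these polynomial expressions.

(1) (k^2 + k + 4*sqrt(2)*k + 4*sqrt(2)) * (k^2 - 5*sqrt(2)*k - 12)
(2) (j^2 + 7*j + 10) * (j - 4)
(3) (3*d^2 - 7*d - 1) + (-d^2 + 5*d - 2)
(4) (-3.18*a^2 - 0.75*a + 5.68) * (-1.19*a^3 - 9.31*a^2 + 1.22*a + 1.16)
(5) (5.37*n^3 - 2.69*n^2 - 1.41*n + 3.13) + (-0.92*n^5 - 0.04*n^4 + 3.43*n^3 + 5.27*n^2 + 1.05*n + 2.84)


(1) = k^4 - sqrt(2)*k^3 + k^3 - 52*k^2 - sqrt(2)*k^2 - 48*sqrt(2)*k - 52*k - 48*sqrt(2)
(2) = j^3 + 3*j^2 - 18*j - 40
(3) = 2*d^2 - 2*d - 3
(4) = 3.7842*a^5 + 30.4983*a^4 - 3.6563*a^3 - 57.4846*a^2 + 6.0596*a + 6.5888
(5) = -0.92*n^5 - 0.04*n^4 + 8.8*n^3 + 2.58*n^2 - 0.36*n + 5.97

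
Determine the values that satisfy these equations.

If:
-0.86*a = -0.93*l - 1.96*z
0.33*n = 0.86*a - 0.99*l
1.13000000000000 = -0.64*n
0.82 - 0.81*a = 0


Then:
a = 1.01
l = 1.47
n = -1.77
z = -0.25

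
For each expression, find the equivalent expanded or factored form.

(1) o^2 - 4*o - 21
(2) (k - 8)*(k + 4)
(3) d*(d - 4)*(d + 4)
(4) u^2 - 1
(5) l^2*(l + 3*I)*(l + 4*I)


(1) = (o - 7)*(o + 3)
(2) = k^2 - 4*k - 32
(3) = d^3 - 16*d
(4) = (u - 1)*(u + 1)
(5) = l^4 + 7*I*l^3 - 12*l^2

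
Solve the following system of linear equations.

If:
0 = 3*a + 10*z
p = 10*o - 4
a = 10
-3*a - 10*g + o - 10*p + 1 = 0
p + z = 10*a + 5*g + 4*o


Then:
a = 10
g = -3509/185
o = 75/37
p = 602/37
z = -3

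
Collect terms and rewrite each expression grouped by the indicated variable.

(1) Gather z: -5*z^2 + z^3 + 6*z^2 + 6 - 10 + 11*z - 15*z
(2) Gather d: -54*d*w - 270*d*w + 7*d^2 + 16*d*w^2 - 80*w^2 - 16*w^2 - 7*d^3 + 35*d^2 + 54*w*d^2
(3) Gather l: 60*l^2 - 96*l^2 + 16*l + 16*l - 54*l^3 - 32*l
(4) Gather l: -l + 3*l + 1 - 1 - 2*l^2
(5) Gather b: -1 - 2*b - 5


(1) = z^3 + z^2 - 4*z - 4
(2) = -7*d^3 + d^2*(54*w + 42) + d*(16*w^2 - 324*w) - 96*w^2
(3) = -54*l^3 - 36*l^2
(4) = -2*l^2 + 2*l
(5) = -2*b - 6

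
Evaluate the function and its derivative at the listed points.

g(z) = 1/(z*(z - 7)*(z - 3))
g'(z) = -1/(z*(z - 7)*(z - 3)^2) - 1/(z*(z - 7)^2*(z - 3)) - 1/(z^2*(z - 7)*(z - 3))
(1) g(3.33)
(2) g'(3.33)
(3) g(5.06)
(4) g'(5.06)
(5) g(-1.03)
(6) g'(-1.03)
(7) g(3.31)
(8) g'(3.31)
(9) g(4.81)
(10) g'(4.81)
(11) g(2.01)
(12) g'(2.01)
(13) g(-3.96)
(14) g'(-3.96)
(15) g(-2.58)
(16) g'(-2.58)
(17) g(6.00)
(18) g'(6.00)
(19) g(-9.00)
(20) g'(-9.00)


(1) = -0.25
(2) = 0.76
(3) = -0.05
(4) = 0.01
(5) = -0.03
(6) = -0.04
(7) = -0.26
(8) = 0.86
(9) = -0.05
(10) = 0.02
(11) = 0.10
(12) = 0.07
(13) = -0.00
(14) = -0.00
(15) = -0.01
(16) = -0.00
(17) = -0.06
(18) = -0.03
(19) = -0.00
(20) = -0.00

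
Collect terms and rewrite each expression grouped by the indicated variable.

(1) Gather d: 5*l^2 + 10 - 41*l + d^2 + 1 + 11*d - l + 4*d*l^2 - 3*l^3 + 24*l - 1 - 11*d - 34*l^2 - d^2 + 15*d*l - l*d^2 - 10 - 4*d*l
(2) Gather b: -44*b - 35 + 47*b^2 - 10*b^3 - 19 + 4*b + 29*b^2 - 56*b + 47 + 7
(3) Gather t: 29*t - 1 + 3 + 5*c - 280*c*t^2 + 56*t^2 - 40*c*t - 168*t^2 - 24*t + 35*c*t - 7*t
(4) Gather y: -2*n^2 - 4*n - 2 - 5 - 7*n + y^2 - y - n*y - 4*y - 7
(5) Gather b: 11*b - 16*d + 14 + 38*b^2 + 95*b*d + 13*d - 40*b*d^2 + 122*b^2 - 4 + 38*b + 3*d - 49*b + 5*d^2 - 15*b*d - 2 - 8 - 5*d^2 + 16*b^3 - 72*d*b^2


(1) = -d^2*l + d*(4*l^2 + 11*l) - 3*l^3 - 29*l^2 - 18*l
(2) = -10*b^3 + 76*b^2 - 96*b
(3) = 5*c + t^2*(-280*c - 112) + t*(-5*c - 2) + 2
(4) = -2*n^2 - 11*n + y^2 + y*(-n - 5) - 14
(5) = 16*b^3 + b^2*(160 - 72*d) + b*(-40*d^2 + 80*d)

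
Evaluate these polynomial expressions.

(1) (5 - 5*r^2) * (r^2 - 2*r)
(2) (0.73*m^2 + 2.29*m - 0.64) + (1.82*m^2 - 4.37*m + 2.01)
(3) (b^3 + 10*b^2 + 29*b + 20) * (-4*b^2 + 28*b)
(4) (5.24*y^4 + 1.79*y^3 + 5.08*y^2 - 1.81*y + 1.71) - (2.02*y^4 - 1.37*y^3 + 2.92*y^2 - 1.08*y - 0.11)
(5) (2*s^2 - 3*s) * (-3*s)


(1) = -5*r^4 + 10*r^3 + 5*r^2 - 10*r
(2) = 2.55*m^2 - 2.08*m + 1.37
(3) = -4*b^5 - 12*b^4 + 164*b^3 + 732*b^2 + 560*b
(4) = 3.22*y^4 + 3.16*y^3 + 2.16*y^2 - 0.73*y + 1.82
(5) = -6*s^3 + 9*s^2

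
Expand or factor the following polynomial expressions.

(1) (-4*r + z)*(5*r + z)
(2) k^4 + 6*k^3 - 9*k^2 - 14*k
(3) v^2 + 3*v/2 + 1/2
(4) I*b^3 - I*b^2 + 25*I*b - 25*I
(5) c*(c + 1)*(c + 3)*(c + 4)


(1) = -20*r^2 + r*z + z^2
(2) = k*(k - 2)*(k + 1)*(k + 7)
(3) = (v + 1/2)*(v + 1)
(4) = (b - 5*I)*(b + 5*I)*(I*b - I)
(5) = c^4 + 8*c^3 + 19*c^2 + 12*c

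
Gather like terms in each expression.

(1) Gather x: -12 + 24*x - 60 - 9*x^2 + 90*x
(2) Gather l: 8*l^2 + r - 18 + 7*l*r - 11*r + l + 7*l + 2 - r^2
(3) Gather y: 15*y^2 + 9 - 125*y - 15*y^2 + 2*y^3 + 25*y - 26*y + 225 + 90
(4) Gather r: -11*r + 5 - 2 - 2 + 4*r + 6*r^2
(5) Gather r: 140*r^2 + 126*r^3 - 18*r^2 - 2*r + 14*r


(1) = -9*x^2 + 114*x - 72
(2) = 8*l^2 + l*(7*r + 8) - r^2 - 10*r - 16
(3) = 2*y^3 - 126*y + 324
(4) = 6*r^2 - 7*r + 1
(5) = 126*r^3 + 122*r^2 + 12*r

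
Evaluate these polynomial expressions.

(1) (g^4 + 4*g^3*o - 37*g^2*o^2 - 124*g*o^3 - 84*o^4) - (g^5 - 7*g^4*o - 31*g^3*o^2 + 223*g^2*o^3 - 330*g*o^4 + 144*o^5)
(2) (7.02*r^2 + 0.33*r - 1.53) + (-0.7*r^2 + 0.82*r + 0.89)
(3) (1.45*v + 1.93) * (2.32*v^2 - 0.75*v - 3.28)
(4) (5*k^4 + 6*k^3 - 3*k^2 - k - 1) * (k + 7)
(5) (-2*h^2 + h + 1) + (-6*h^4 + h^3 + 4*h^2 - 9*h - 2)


(1) = -g^5 + 7*g^4*o + g^4 + 31*g^3*o^2 + 4*g^3*o - 223*g^2*o^3 - 37*g^2*o^2 + 330*g*o^4 - 124*g*o^3 - 144*o^5 - 84*o^4
(2) = 6.32*r^2 + 1.15*r - 0.64
(3) = 3.364*v^3 + 3.3901*v^2 - 6.2035*v - 6.3304
(4) = 5*k^5 + 41*k^4 + 39*k^3 - 22*k^2 - 8*k - 7
(5) = -6*h^4 + h^3 + 2*h^2 - 8*h - 1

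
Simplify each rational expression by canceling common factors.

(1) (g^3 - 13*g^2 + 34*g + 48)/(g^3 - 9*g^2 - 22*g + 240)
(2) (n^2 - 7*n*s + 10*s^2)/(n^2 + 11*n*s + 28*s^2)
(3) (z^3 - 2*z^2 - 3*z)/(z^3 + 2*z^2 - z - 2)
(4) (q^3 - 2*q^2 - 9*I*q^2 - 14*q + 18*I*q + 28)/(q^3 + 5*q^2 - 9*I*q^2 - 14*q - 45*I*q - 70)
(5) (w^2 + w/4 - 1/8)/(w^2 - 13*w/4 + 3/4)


(1) = (g + 1)/(g + 5)
(2) = (n^2 - 7*n*s + 10*s^2)/(n^2 + 11*n*s + 28*s^2)
(3) = (z^2 - 3*z)/(z^2 + z - 2)
(4) = (q - 2)/(q + 5)
(5) = (2*w + 1)/(2*w - 6)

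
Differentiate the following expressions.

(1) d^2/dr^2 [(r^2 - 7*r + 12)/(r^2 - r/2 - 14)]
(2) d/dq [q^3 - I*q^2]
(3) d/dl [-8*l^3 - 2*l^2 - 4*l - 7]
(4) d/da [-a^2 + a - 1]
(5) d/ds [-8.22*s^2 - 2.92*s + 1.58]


(1) = -104/(8*r^3 + 84*r^2 + 294*r + 343)
(2) = q*(3*q - 2*I)
(3) = -24*l^2 - 4*l - 4
(4) = 1 - 2*a
(5) = -16.44*s - 2.92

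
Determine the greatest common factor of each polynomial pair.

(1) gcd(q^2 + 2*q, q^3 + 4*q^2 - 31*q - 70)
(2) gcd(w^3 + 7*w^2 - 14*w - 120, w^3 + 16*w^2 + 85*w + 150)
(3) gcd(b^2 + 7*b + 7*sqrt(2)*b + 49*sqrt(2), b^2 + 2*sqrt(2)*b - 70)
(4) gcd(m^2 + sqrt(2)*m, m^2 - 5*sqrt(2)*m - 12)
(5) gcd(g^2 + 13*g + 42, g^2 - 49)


(1) = q + 2
(2) = w^2 + 11*w + 30
(3) = gcd((b + 7)*(b + 7*sqrt(2)), (b - 5*sqrt(2))*(b + 7*sqrt(2))) = b + 7*sqrt(2)
(4) = m + sqrt(2)
(5) = gcd((g + 6)*(g + 7), (g - 7)*(g + 7)) = g + 7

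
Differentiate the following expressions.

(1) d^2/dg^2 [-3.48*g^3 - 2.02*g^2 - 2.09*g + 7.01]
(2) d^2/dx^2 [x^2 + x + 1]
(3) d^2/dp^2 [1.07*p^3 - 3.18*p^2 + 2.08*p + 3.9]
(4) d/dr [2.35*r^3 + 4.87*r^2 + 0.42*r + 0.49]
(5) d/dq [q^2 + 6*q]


(1) = -20.88*g - 4.04
(2) = 2
(3) = 6.42*p - 6.36
(4) = 7.05*r^2 + 9.74*r + 0.42
(5) = 2*q + 6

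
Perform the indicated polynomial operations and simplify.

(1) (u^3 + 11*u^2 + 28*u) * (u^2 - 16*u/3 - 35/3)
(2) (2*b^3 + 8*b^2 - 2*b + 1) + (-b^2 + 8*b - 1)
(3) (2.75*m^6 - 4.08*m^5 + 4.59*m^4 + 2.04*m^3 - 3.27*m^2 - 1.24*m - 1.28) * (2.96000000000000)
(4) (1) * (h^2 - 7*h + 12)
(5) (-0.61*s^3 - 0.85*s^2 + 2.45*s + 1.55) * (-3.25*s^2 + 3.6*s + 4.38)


(1) = u^5 + 17*u^4/3 - 127*u^3/3 - 833*u^2/3 - 980*u/3
(2) = 2*b^3 + 7*b^2 + 6*b
(3) = 8.14*m^6 - 12.0768*m^5 + 13.5864*m^4 + 6.0384*m^3 - 9.6792*m^2 - 3.6704*m - 3.7888
(4) = h^2 - 7*h + 12
(5) = 1.9825*s^5 + 0.5665*s^4 - 13.6943*s^3 + 0.0595*s^2 + 16.311*s + 6.789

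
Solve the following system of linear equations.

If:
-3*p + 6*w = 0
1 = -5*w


Then:
p = -2/5
w = -1/5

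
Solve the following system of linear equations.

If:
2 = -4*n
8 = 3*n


Then:
No Solution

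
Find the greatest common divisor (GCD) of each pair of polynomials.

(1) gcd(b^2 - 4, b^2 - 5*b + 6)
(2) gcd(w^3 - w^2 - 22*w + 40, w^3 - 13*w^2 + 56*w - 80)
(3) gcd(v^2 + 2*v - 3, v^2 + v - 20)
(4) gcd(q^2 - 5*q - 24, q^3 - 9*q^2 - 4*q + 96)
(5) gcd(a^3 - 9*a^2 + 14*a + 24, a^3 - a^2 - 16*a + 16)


(1) = b - 2
(2) = w - 4
(3) = 1
(4) = q^2 - 5*q - 24
(5) = gcd((a - 6)*(a - 4)*(a + 1), (a - 4)*(a - 1)*(a + 4)) = a - 4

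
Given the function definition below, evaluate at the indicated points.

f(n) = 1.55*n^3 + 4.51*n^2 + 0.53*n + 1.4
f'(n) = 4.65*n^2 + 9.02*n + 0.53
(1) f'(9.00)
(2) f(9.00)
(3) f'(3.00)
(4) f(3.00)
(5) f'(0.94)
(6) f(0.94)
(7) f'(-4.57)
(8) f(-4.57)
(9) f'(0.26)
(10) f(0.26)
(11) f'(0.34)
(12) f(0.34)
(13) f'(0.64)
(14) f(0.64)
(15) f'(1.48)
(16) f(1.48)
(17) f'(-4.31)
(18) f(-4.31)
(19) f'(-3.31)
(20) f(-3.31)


(1) = 458.36
(2) = 1501.43
(3) = 69.44
(4) = 85.43
(5) = 13.12
(6) = 7.17
(7) = 56.42
(8) = -54.77
(9) = 3.19
(10) = 1.87
(11) = 4.13
(12) = 2.16
(13) = 8.21
(14) = 3.99
(15) = 24.06
(16) = 17.09
(17) = 48.03
(18) = -41.20
(19) = 21.62
(20) = -7.15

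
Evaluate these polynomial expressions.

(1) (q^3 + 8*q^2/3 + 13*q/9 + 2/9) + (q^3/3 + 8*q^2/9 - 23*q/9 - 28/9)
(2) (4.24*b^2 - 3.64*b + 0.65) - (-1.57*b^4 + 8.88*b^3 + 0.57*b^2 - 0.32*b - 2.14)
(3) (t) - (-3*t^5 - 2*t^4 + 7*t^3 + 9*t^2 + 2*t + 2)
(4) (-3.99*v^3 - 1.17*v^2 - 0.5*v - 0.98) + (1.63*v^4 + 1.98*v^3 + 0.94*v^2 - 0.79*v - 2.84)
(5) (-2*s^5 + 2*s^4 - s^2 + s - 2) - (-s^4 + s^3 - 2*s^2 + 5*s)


(1) = 4*q^3/3 + 32*q^2/9 - 10*q/9 - 26/9
(2) = 1.57*b^4 - 8.88*b^3 + 3.67*b^2 - 3.32*b + 2.79
(3) = 3*t^5 + 2*t^4 - 7*t^3 - 9*t^2 - t - 2
(4) = 1.63*v^4 - 2.01*v^3 - 0.23*v^2 - 1.29*v - 3.82
(5) = -2*s^5 + 3*s^4 - s^3 + s^2 - 4*s - 2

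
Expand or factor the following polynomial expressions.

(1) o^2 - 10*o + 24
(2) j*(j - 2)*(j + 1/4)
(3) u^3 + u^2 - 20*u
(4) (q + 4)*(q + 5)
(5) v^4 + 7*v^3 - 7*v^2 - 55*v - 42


(1) = (o - 6)*(o - 4)
(2) = j^3 - 7*j^2/4 - j/2
(3) = u*(u - 4)*(u + 5)
(4) = q^2 + 9*q + 20
(5) = (v - 3)*(v + 1)*(v + 2)*(v + 7)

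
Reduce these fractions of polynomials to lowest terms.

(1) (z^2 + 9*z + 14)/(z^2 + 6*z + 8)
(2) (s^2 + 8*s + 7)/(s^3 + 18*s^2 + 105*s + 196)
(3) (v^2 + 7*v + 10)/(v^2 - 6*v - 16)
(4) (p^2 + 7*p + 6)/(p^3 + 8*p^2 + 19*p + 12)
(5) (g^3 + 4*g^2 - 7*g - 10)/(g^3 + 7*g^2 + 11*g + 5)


(1) = (z + 7)/(z + 4)
(2) = (s + 1)/(s^2 + 11*s + 28)
(3) = (v + 5)/(v - 8)
(4) = (p + 6)/(p^2 + 7*p + 12)
(5) = (g - 2)/(g + 1)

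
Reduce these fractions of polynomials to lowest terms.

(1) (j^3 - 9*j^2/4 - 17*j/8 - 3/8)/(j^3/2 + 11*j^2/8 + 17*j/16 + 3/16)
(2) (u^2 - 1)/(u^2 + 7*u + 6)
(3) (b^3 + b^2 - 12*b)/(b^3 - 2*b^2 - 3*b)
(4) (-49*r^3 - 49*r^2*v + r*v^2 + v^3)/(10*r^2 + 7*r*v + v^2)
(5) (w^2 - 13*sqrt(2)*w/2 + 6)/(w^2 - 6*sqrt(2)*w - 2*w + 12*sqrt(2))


(1) = (4*j^2 - 10*j - 6)/(2*j^2 + 5*j + 3)
(2) = (u - 1)/(u + 6)
(3) = (b + 4)/(b + 1)
(4) = (-49*r^3 - 49*r^2*v + r*v^2 + v^3)/(10*r^2 + 7*r*v + v^2)
(5) = (2*w - sqrt(2))/(2*w - 4)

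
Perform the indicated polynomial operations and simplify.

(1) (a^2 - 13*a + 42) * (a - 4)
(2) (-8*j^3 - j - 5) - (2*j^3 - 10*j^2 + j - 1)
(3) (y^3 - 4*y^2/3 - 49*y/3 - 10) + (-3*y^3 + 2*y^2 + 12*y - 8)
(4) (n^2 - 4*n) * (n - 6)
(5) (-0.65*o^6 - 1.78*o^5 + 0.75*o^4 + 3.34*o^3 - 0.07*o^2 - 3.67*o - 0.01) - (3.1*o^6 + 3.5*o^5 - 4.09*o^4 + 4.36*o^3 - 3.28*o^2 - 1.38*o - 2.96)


(1) = a^3 - 17*a^2 + 94*a - 168
(2) = -10*j^3 + 10*j^2 - 2*j - 4
(3) = -2*y^3 + 2*y^2/3 - 13*y/3 - 18
(4) = n^3 - 10*n^2 + 24*n
(5) = -3.75*o^6 - 5.28*o^5 + 4.84*o^4 - 1.02*o^3 + 3.21*o^2 - 2.29*o + 2.95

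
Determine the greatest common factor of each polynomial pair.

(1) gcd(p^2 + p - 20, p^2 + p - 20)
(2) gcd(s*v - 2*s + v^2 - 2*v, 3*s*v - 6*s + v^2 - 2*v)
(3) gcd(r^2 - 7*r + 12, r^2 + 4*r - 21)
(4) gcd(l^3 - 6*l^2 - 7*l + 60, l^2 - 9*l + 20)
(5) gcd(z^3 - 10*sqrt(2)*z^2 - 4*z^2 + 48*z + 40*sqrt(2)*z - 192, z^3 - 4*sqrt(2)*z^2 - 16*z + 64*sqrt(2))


(1) = p^2 + p - 20
(2) = gcd((s + v)*(v - 2), (3*s + v)*(v - 2)) = v - 2
(3) = gcd((r - 4)*(r - 3), (r - 3)*(r + 7)) = r - 3
(4) = l^2 - 9*l + 20
(5) = z^2 + z*(-4*sqrt(2) - 4) + 16*sqrt(2)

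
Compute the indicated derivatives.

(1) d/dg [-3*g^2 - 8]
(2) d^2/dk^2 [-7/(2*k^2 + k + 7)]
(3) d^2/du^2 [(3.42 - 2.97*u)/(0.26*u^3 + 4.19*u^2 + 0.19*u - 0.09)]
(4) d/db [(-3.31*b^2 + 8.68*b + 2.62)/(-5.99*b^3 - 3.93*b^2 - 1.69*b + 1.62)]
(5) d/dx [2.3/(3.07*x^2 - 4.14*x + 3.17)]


(1) = -6*g
(2) = 14*(4*k^2 + 2*k - (4*k + 1)^2 + 14)/(2*k^2 + k + 7)^3
(3) = (-1.204632*u^5 - 16.638804*u^4 - 44.37783*u^3 + 360.430884*u^2 + 10.096218*u + 2.724714)/(0.017576*u^9 + 0.849732*u^8 + 13.73229*u^7 + 74.783723*u^6 + 9.446859*u^5 - 4.313046*u^4 - 0.416717*u^3 + 0.09207*u^2 + 0.004617*u - 0.000729)
(4) = (-19.8269*b^4 + 103.9864*b^3 + 86.7877*b^2 + 9.8688*b + 18.4894)/(35.8801*b^6 + 47.0814*b^5 + 35.6911*b^4 - 6.1242*b^3 - 9.8771*b^2 - 5.4756*b + 2.6244)
(5) = (9.522 - 14.122*x)/(3.07*x^2 - 4.14*x + 3.17)^2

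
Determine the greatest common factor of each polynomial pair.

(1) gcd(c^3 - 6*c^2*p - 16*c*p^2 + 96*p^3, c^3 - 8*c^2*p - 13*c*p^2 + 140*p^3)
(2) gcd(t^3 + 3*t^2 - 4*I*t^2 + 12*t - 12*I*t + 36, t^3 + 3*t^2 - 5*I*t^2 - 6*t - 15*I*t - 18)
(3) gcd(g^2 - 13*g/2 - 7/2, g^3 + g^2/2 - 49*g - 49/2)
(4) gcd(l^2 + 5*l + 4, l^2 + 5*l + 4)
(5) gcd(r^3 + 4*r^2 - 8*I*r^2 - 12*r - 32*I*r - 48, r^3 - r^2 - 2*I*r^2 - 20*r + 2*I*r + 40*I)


(1) = gcd((c - 6*p)*(c - 4*p)*(c + 4*p), (c - 7*p)*(c - 5*p)*(c + 4*p)) = c + 4*p
(2) = gcd((t + 3)*(t - 6*I)*(t + 2*I), (t + 3)*(t - 3*I)*(t - 2*I)) = t + 3
(3) = g^2 - 13*g/2 - 7/2
(4) = l^2 + 5*l + 4
(5) = r^2 + r*(4 - 2*I) - 8*I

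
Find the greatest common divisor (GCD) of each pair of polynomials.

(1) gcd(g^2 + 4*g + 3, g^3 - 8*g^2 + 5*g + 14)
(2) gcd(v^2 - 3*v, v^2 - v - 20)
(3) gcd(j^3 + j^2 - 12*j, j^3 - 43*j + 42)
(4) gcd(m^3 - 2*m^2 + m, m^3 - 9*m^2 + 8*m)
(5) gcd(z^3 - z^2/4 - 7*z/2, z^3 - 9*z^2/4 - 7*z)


(1) = gcd((g + 1)*(g + 3), (g - 7)*(g - 2)*(g + 1)) = g + 1
(2) = 1
(3) = gcd(j*(j - 3)*(j + 4), (j - 6)*(j - 1)*(j + 7)) = 1
(4) = gcd(m*(m - 1)^2, m*(m - 8)*(m - 1)) = m^2 - m
(5) = gcd(z*(z - 2)*(z + 7/4), z*(z - 4)*(z + 7/4)) = z^2 + 7*z/4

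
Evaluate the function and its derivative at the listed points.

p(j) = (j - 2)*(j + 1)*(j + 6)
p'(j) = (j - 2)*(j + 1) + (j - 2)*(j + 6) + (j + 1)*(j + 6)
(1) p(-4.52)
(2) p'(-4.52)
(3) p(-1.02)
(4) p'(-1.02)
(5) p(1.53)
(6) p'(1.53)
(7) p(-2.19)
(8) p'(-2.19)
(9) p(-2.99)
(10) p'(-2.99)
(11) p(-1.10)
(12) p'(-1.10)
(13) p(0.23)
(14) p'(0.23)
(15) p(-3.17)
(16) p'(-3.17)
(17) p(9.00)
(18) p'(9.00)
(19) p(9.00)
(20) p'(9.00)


(1) = 33.97
(2) = 8.09
(3) = 0.30
(4) = -15.08
(5) = -8.95
(6) = 14.32
(7) = 19.00
(8) = -15.51
(9) = 29.89
(10) = -11.08
(11) = 1.52
(12) = -15.37
(13) = -13.56
(14) = -5.54
(15) = 31.75
(16) = -9.55
(17) = 1050.00
(18) = 325.00
(19) = 1050.00
(20) = 325.00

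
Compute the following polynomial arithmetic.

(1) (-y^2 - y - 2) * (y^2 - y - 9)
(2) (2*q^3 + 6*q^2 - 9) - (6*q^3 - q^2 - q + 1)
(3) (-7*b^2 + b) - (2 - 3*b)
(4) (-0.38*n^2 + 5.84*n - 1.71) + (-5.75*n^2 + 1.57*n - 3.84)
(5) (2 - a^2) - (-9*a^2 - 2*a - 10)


(1) = -y^4 + 8*y^2 + 11*y + 18
(2) = -4*q^3 + 7*q^2 + q - 10
(3) = -7*b^2 + 4*b - 2
(4) = -6.13*n^2 + 7.41*n - 5.55
(5) = 8*a^2 + 2*a + 12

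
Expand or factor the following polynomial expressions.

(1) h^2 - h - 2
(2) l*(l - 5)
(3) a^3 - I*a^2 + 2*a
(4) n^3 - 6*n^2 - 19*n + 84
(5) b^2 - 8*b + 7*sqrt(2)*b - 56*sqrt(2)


(1) = (h - 2)*(h + 1)
(2) = l^2 - 5*l
(3) = a*(a - 2*I)*(a + I)
(4) = (n - 7)*(n - 3)*(n + 4)
(5) = (b - 8)*(b + 7*sqrt(2))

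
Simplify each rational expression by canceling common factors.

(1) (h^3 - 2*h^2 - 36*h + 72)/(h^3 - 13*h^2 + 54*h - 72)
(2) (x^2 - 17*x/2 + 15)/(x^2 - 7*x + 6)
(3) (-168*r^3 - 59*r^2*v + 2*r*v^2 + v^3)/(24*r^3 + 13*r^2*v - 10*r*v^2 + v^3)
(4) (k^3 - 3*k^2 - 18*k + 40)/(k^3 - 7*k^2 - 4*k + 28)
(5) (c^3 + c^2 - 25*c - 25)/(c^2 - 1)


(1) = (h^2 + 4*h - 12)/(h^2 - 7*h + 12)
(2) = (2*x - 5)/(2*x - 2)
(3) = (-21*r^2 - 10*r*v - v^2)/(3*r^2 + 2*r*v - v^2)
(4) = (k^2 - k - 20)/(k^2 - 5*k - 14)
(5) = (c^2 - 25)/(c - 1)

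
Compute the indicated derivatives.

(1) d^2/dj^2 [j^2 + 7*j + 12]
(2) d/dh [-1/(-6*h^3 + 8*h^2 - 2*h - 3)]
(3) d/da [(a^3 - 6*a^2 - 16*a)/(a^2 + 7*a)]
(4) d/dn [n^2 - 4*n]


(1) = 2
(2) = 2*(-9*h^2 + 8*h - 1)/(6*h^3 - 8*h^2 + 2*h + 3)^2
(3) = (a^2 + 14*a - 26)/(a^2 + 14*a + 49)
(4) = 2*n - 4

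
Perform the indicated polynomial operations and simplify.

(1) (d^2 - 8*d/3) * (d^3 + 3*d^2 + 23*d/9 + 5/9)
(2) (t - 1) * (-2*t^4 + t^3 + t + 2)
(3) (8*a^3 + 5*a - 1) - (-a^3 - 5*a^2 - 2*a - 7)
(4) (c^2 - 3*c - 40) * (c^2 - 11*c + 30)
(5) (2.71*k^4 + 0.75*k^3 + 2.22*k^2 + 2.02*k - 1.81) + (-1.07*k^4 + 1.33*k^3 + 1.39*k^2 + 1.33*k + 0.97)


(1) = d^5 + d^4/3 - 49*d^3/9 - 169*d^2/27 - 40*d/27
(2) = -2*t^5 + 3*t^4 - t^3 + t^2 + t - 2
(3) = 9*a^3 + 5*a^2 + 7*a + 6
(4) = c^4 - 14*c^3 + 23*c^2 + 350*c - 1200
(5) = 1.64*k^4 + 2.08*k^3 + 3.61*k^2 + 3.35*k - 0.84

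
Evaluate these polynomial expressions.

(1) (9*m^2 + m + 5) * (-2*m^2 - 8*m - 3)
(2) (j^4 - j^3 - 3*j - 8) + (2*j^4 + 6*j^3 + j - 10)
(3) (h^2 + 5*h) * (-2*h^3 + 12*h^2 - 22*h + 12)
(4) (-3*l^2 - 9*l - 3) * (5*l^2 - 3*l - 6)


(1) = -18*m^4 - 74*m^3 - 45*m^2 - 43*m - 15
(2) = 3*j^4 + 5*j^3 - 2*j - 18
(3) = -2*h^5 + 2*h^4 + 38*h^3 - 98*h^2 + 60*h
(4) = -15*l^4 - 36*l^3 + 30*l^2 + 63*l + 18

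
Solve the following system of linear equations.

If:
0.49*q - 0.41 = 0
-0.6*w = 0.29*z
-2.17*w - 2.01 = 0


Then:
q = 0.84
w = -0.93
z = 1.92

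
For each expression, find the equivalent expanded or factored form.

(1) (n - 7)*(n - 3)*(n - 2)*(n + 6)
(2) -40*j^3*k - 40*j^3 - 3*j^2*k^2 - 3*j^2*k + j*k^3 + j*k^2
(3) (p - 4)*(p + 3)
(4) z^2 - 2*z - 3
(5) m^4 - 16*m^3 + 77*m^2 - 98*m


(1) = n^4 - 6*n^3 - 31*n^2 + 204*n - 252
(2) = (-8*j + k)*(5*j + k)*(j*k + j)
(3) = p^2 - p - 12
(4) = (z - 3)*(z + 1)
(5) = m*(m - 7)^2*(m - 2)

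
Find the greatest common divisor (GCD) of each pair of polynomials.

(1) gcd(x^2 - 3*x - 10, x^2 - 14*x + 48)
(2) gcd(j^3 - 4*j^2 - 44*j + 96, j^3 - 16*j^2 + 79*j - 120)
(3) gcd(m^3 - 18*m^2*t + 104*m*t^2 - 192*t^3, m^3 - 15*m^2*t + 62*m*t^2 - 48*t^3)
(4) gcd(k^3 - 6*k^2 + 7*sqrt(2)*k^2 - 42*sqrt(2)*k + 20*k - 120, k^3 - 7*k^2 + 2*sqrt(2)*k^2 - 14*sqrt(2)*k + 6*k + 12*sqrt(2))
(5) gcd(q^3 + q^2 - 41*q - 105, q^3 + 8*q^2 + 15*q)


(1) = gcd((x - 5)*(x + 2), (x - 8)*(x - 6)) = 1
(2) = gcd((j - 8)*(j - 2)*(j + 6), (j - 8)*(j - 5)*(j - 3)) = j - 8
(3) = m^2 - 14*m*t + 48*t^2
(4) = k^2 + k*(-6 + 2*sqrt(2)) - 12*sqrt(2)
(5) = q^2 + 8*q + 15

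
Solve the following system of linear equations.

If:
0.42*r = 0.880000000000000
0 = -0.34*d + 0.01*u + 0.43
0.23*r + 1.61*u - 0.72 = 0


Then:
d = 1.27
r = 2.10
u = 0.15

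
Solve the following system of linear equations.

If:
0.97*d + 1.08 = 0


Then:
d = -1.11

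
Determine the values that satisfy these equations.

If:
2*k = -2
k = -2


Then:
No Solution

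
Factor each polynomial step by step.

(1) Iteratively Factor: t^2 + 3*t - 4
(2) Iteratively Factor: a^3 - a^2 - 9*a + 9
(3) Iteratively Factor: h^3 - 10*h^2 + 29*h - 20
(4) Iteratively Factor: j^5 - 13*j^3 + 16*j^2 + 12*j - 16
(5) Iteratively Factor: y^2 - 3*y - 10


(1) = (t + 4)*(t - 1)
(2) = (a - 3)*(a^2 + 2*a - 3) = (a - 3)*(a + 3)*(a - 1)
(3) = (h - 1)*(h^2 - 9*h + 20) = (h - 5)*(h - 1)*(h - 4)
(4) = (j - 2)*(j^4 + 2*j^3 - 9*j^2 - 2*j + 8) = (j - 2)*(j - 1)*(j^3 + 3*j^2 - 6*j - 8) = (j - 2)^2*(j - 1)*(j^2 + 5*j + 4) = (j - 2)^2*(j - 1)*(j + 4)*(j + 1)
(5) = (y - 5)*(y + 2)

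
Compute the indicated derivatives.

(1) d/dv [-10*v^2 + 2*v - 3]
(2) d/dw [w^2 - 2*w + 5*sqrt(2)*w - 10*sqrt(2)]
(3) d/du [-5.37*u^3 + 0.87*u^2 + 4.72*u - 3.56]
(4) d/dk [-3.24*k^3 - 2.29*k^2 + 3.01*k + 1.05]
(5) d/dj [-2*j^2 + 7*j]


(1) = 2 - 20*v
(2) = 2*w - 2 + 5*sqrt(2)
(3) = -16.11*u^2 + 1.74*u + 4.72
(4) = -9.72*k^2 - 4.58*k + 3.01
(5) = 7 - 4*j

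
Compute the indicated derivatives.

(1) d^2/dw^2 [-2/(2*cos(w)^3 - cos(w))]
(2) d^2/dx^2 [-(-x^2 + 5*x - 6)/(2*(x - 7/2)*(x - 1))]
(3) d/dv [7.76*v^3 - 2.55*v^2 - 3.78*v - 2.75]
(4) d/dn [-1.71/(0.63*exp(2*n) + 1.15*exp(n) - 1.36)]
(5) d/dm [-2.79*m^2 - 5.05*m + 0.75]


(1) = 2*(-36*sin(w)^6 + 56*sin(w)^4 - 17*sin(w)^2 - 5)/(cos(w)^3*cos(2*w)^3)
(2) = 4*(-x^3 + 15*x^2 - 57*x + 68)/(8*x^6 - 108*x^5 + 570*x^4 - 1485*x^3 + 1995*x^2 - 1323*x + 343)
(3) = 23.28*v^2 - 5.1*v - 3.78
(4) = (2.1546*exp(n) + 1.9665)*exp(n)/(0.63*exp(2*n) + 1.15*exp(n) - 1.36)^2
(5) = -5.58*m - 5.05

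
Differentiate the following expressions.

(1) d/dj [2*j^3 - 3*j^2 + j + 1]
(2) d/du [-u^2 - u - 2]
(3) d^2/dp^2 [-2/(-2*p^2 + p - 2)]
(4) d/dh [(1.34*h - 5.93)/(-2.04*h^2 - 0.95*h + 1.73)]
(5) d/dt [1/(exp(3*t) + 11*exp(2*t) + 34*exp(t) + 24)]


(1) = 6*j^2 - 6*j + 1
(2) = -2*u - 1
(3) = 4*(-4*p^2 + 2*p + (4*p - 1)^2 - 4)/(2*p^2 - p + 2)^3
(4) = (2.7336*h^2 - 24.1944*h - 3.3153)/(4.1616*h^4 + 3.876*h^3 - 6.1559*h^2 - 3.287*h + 2.9929)
(5) = (-3*exp(2*t) - 22*exp(t) - 34)*exp(t)/(exp(3*t) + 11*exp(2*t) + 34*exp(t) + 24)^2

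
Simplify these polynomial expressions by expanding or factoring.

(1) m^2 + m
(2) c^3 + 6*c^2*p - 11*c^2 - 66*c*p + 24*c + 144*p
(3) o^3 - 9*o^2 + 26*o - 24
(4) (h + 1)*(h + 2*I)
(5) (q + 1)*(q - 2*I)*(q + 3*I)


(1) = m*(m + 1)
(2) = (c - 8)*(c - 3)*(c + 6*p)
(3) = (o - 4)*(o - 3)*(o - 2)
(4) = h^2 + h + 2*I*h + 2*I
(5) = q^3 + q^2 + I*q^2 + 6*q + I*q + 6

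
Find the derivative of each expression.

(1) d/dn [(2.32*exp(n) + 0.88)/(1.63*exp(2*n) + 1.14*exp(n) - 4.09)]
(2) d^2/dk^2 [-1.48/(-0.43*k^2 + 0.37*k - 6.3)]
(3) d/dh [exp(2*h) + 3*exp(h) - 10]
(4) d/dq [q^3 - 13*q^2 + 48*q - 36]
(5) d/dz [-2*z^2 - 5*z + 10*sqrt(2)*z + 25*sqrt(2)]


(1) = (-(2.32*exp(n) + 0.88)*(3.26*exp(n) + 1.14) + 3.7816*exp(2*n) + 2.6448*exp(n) - 9.4888)*exp(n)/(1.63*exp(2*n) + 1.14*exp(n) - 4.09)^2
(2) = (-0.547304*k^2 + 0.470936*k + 1.48*(0.86*k - 0.37)*(1.72*k - 0.74) - 8.01864)/(0.43*k^2 - 0.37*k + 6.3)^3
(3) = (2*exp(h) + 3)*exp(h)
(4) = 3*q^2 - 26*q + 48
(5) = -4*z - 5 + 10*sqrt(2)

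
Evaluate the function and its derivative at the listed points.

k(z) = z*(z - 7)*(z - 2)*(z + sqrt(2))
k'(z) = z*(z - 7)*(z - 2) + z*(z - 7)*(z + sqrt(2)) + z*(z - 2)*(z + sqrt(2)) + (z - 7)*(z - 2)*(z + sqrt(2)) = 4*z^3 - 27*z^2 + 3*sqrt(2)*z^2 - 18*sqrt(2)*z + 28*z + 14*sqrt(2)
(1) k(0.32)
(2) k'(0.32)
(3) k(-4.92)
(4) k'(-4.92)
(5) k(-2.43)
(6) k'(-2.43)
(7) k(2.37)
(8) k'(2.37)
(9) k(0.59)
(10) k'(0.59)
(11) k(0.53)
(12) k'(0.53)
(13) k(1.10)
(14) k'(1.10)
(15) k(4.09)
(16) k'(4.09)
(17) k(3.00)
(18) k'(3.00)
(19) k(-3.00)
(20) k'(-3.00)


(1) = 6.23
(2) = 18.41
(3) = 1422.76
(4) = -1019.97
(5) = 103.12
(6) = -178.16
(7) = -15.36
(8) = -48.75
(9) = 10.69
(10) = 14.20
(11) = 9.80
(12) = 15.35
(13) = 14.69
(14) = 0.39
(15) = -136.92
(16) = -76.81
(17) = -52.97
(18) = -69.38
(19) = 237.87
(20) = -300.65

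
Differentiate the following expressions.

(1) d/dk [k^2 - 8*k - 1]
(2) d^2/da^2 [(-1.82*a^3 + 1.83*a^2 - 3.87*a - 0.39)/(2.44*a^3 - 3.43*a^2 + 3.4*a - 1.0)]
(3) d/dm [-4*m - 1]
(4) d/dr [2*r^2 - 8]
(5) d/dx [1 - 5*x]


(1) = 2*k - 8
(2) = (-8.673712*a^6 - 47.650272*a^5 + 22.090296*a^4 + 100.977042*a^3 - 160.789506*a^2 + 90.30408*a - 28.9974)/(14.526784*a^9 - 61.262544*a^8 + 146.845788*a^7 - 228.946087*a^6 + 254.83638*a^5 - 204.0231*a^4 + 116.596*a^3 - 44.97*a^2 + 10.2*a - 1.0)
(3) = -4
(4) = 4*r
(5) = -5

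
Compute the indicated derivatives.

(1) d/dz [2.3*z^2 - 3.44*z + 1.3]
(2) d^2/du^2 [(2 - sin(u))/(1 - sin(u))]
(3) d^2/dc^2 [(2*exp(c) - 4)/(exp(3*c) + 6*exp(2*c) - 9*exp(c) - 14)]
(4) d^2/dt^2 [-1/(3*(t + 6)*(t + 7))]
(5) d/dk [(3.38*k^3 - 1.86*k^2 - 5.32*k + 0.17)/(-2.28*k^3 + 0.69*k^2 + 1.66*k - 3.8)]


(1) = 4.6*z - 3.44
(2) = (sin(u) + 2)/(sin(u) - 1)^2
(3) = 8*(exp(3*c) + 6*exp(2*c) + 9*exp(c) - 14)*exp(c)/(exp(6*c) + 24*exp(5*c) + 213*exp(4*c) + 848*exp(3*c) + 1491*exp(2*c) + 1176*exp(c) + 343)
(4) = 2*(-(t + 6)^2 - (t + 6)*(t + 7) - (t + 7)^2)/(3*(t + 6)^3*(t + 7)^3)
(5) = (-1.9086*k^4 - 13.0376*k^3 - 36.786*k^2 + 13.9014*k + 19.9338)/(5.1984*k^6 - 3.1464*k^5 - 7.0935*k^4 + 19.6188*k^3 - 2.4884*k^2 - 12.616*k + 14.44)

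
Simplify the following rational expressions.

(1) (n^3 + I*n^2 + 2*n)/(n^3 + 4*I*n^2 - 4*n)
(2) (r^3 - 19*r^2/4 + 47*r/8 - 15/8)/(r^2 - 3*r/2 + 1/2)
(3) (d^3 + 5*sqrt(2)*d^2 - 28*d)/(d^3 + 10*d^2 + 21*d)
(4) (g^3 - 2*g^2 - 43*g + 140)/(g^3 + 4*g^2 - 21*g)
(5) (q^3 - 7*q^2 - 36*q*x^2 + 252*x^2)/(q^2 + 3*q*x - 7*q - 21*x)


(1) = (n - I)/(n + 2*I)
(2) = (4*r^2 - 17*r + 15)/(4*r - 4)
(3) = (d^2 + 5*sqrt(2)*d - 28)/(d^2 + 10*d + 21)
(4) = (g^2 - 9*g + 20)/(g^2 - 3*g)
(5) = (q^2 - 36*x^2)/(q + 3*x)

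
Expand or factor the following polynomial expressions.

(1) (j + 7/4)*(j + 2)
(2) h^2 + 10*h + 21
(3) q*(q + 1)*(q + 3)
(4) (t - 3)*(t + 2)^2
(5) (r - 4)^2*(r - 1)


(1) = j^2 + 15*j/4 + 7/2
(2) = (h + 3)*(h + 7)
(3) = q^3 + 4*q^2 + 3*q
(4) = t^3 + t^2 - 8*t - 12
(5) = r^3 - 9*r^2 + 24*r - 16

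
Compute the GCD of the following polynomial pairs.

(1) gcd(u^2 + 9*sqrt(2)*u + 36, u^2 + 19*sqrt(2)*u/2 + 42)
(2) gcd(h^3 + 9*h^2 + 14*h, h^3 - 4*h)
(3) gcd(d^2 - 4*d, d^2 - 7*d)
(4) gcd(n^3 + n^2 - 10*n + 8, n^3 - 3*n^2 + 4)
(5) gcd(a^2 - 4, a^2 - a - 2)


(1) = gcd((u + 3*sqrt(2))*(u + 6*sqrt(2)), (u + 7*sqrt(2)/2)*(u + 6*sqrt(2))) = u + 6*sqrt(2)
(2) = gcd(h*(h + 2)*(h + 7), h*(h - 2)*(h + 2)) = h^2 + 2*h
(3) = gcd(d*(d - 4), d*(d - 7)) = d
(4) = gcd((n - 2)*(n - 1)*(n + 4), (n - 2)^2*(n + 1)) = n - 2
(5) = gcd((a - 2)*(a + 2), (a - 2)*(a + 1)) = a - 2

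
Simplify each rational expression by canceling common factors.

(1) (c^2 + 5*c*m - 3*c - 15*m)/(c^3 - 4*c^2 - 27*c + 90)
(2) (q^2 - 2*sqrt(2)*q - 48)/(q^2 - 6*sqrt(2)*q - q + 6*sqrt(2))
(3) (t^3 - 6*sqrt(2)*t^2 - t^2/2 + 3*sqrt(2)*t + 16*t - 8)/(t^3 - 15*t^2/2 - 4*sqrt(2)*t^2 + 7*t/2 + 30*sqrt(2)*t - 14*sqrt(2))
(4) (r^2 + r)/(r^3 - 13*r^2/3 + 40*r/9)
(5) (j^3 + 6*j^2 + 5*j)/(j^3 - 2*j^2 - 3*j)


(1) = (c + 5*m)/(c^2 - c - 30)
(2) = (q + 4*sqrt(2))/(q - 1)
(3) = (4*t - 8*sqrt(2))/(4*t - 28)
(4) = (9*r + 9)/(9*r^2 - 39*r + 40)
(5) = (j + 5)/(j - 3)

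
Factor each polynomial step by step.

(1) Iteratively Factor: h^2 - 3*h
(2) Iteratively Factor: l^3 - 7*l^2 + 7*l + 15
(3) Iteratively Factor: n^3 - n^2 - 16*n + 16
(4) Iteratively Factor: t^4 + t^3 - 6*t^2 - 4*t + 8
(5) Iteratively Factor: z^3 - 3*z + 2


(1) = (h)*(h - 3)
(2) = (l + 1)*(l^2 - 8*l + 15) = (l - 3)*(l + 1)*(l - 5)
(3) = (n - 4)*(n^2 + 3*n - 4) = (n - 4)*(n + 4)*(n - 1)
(4) = (t - 1)*(t^3 + 2*t^2 - 4*t - 8) = (t - 2)*(t - 1)*(t^2 + 4*t + 4) = (t - 2)*(t - 1)*(t + 2)*(t + 2)
(5) = (z - 1)*(z^2 + z - 2) = (z - 1)^2*(z + 2)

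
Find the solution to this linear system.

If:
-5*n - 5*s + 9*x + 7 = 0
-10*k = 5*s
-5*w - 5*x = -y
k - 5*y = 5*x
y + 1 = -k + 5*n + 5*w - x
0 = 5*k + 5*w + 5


Then:
k = -85/116
n = 169/580
s = 85/58
w = -31/116
x = 23/116
y = -10/29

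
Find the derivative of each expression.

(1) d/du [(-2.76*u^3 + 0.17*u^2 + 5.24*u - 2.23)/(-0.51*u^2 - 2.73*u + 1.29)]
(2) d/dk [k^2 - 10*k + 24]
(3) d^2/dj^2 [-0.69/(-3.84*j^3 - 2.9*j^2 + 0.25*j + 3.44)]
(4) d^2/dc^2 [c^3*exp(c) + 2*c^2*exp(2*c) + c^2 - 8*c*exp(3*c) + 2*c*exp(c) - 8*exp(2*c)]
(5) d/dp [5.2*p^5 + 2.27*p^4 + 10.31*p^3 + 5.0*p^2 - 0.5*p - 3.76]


(1) = (1.4076*u^4 + 15.0696*u^3 - 8.4729*u^2 - 1.836*u + 0.6717)/(0.2601*u^4 + 2.7846*u^3 + 6.1371*u^2 - 7.0434*u + 1.6641)
(2) = 2*k - 10
(3) = (-(15.8976*j + 4.002)*(3.84*j^3 + 2.9*j^2 - 0.25*j - 3.44) + 0.69*(11.52*j^2 + 5.8*j - 0.25)*(23.04*j^2 + 11.6*j - 0.5))/(3.84*j^3 + 2.9*j^2 - 0.25*j - 3.44)^3
(4) = c^3*exp(c) + 8*c^2*exp(2*c) + 6*c^2*exp(c) - 72*c*exp(3*c) + 16*c*exp(2*c) + 8*c*exp(c) - 48*exp(3*c) - 28*exp(2*c) + 4*exp(c) + 2
(5) = 26.0*p^4 + 9.08*p^3 + 30.93*p^2 + 10.0*p - 0.5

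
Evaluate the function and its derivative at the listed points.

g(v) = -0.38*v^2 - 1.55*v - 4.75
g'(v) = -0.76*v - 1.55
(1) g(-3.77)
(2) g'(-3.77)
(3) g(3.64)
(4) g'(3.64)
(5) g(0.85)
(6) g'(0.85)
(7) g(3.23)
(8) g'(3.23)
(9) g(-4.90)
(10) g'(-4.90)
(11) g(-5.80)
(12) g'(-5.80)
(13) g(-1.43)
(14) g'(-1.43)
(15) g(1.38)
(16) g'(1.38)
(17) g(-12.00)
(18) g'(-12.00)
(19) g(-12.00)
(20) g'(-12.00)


(1) = -4.31
(2) = 1.32
(3) = -15.43
(4) = -4.32
(5) = -6.34
(6) = -2.20
(7) = -13.72
(8) = -4.00
(9) = -6.28
(10) = 2.17
(11) = -8.54
(12) = 2.86
(13) = -3.31
(14) = -0.46
(15) = -7.61
(16) = -2.60
(17) = -40.87
(18) = 7.57
(19) = -40.87
(20) = 7.57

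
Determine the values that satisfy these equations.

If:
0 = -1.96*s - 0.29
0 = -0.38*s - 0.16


Then:
No Solution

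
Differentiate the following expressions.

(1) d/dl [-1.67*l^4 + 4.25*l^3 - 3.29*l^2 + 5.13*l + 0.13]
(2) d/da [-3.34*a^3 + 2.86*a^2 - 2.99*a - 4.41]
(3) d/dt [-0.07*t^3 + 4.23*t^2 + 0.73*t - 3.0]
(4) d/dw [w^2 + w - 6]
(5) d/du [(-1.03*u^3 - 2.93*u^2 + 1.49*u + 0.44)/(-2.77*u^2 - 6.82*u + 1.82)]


(1) = -6.68*l^3 + 12.75*l^2 - 6.58*l + 5.13
(2) = -10.02*a^2 + 5.72*a - 2.99
(3) = -0.21*t^2 + 8.46*t + 0.73
(4) = 2*w + 1
(5) = (2.8531*u^4 + 14.0492*u^3 + 18.4861*u^2 - 8.2276*u + 5.7126)/(7.6729*u^4 + 37.7828*u^3 + 36.4296*u^2 - 24.8248*u + 3.3124)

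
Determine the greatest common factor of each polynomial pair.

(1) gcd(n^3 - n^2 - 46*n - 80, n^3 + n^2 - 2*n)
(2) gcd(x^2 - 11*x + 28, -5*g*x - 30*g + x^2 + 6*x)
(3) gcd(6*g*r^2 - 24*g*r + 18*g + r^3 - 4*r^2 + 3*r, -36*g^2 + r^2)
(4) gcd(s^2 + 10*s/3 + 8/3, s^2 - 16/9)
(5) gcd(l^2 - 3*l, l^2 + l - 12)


(1) = n + 2
(2) = 1
(3) = gcd((6*g + r)*(r - 3)*(r - 1), (-6*g + r)*(6*g + r)) = 6*g + r
(4) = gcd((s + 4/3)*(s + 2), (s - 4/3)*(s + 4/3)) = s + 4/3
(5) = l - 3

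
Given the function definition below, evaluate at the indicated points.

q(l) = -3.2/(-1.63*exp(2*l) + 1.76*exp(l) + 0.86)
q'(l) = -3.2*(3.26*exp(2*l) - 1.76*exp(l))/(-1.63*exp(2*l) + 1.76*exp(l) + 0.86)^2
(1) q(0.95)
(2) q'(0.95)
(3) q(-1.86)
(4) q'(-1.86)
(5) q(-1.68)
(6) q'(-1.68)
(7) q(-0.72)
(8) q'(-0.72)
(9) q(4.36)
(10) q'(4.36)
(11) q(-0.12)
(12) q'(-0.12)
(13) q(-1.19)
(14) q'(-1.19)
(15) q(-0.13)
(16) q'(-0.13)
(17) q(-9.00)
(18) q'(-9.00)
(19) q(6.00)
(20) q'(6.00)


(1) = 0.58
(2) = -1.83
(3) = -2.92
(4) = 0.52
(5) = -2.83
(6) = 0.54
(7) = -2.41
(8) = 0.15
(9) = 0.00
(10) = -0.00
(11) = -2.81
(12) = -2.48
(13) = -2.57
(14) = 0.48
(15) = -2.79
(16) = -2.35
(17) = -3.72
(18) = 0.00
(19) = 0.00
(20) = -0.00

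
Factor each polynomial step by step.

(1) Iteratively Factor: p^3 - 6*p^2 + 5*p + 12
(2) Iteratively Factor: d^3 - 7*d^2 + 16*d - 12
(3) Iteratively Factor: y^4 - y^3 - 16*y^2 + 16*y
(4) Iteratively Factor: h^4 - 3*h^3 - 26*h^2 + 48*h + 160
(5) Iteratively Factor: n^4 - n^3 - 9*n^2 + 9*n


(1) = (p - 3)*(p^2 - 3*p - 4) = (p - 3)*(p + 1)*(p - 4)
(2) = (d - 2)*(d^2 - 5*d + 6) = (d - 2)^2*(d - 3)
(3) = (y - 1)*(y^3 - 16*y) = (y - 1)*(y + 4)*(y^2 - 4*y) = y*(y - 1)*(y + 4)*(y - 4)
(4) = (h - 4)*(h^3 + h^2 - 22*h - 40) = (h - 4)*(h + 4)*(h^2 - 3*h - 10) = (h - 5)*(h - 4)*(h + 4)*(h + 2)
(5) = (n - 1)*(n^3 - 9*n) = (n - 3)*(n - 1)*(n^2 + 3*n) = (n - 3)*(n - 1)*(n + 3)*(n)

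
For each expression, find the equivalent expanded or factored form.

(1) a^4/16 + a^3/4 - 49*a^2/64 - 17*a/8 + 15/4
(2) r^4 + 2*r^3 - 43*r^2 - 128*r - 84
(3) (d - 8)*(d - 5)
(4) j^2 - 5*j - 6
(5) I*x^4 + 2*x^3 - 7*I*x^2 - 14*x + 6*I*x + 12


(1) = (a/4 + 1)^2*(a - 5/2)*(a - 3/2)
(2) = (r - 7)*(r + 1)*(r + 2)*(r + 6)
(3) = d^2 - 13*d + 40
(4) = (j - 6)*(j + 1)
(5) = (x - 2)*(x + 3)*(x - 2*I)*(I*x - I)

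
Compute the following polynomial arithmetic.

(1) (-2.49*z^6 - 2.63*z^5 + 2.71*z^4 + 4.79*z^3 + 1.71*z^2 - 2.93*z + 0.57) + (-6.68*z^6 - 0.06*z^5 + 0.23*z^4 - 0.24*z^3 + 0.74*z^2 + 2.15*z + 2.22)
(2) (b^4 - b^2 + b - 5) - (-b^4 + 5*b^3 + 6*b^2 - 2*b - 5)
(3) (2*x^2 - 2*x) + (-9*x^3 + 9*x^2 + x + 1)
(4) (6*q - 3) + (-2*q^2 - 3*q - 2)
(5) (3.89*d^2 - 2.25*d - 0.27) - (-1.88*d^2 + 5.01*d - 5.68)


(1) = -9.17*z^6 - 2.69*z^5 + 2.94*z^4 + 4.55*z^3 + 2.45*z^2 - 0.78*z + 2.79
(2) = 2*b^4 - 5*b^3 - 7*b^2 + 3*b
(3) = -9*x^3 + 11*x^2 - x + 1
(4) = -2*q^2 + 3*q - 5
(5) = 5.77*d^2 - 7.26*d + 5.41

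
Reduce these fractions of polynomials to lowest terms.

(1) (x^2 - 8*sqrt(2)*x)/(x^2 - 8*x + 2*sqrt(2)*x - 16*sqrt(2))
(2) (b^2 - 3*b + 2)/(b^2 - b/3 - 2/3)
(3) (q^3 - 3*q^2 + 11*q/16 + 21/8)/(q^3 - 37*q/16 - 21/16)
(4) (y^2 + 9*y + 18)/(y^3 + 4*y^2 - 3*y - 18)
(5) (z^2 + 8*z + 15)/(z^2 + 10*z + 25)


(1) = (x^2 - 8*sqrt(2)*x)/(x^2 + x*(-8 + 2*sqrt(2)) - 16*sqrt(2))
(2) = (3*b - 6)/(3*b + 2)
(3) = (q - 2)/(q + 1)
(4) = (y + 6)/(y^2 + y - 6)
(5) = (z + 3)/(z + 5)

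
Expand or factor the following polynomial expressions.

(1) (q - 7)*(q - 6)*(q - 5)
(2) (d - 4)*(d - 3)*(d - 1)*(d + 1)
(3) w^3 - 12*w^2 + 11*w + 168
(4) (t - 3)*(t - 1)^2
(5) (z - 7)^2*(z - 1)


(1) = q^3 - 18*q^2 + 107*q - 210
(2) = d^4 - 7*d^3 + 11*d^2 + 7*d - 12
(3) = (w - 8)*(w - 7)*(w + 3)
(4) = t^3 - 5*t^2 + 7*t - 3
(5) = z^3 - 15*z^2 + 63*z - 49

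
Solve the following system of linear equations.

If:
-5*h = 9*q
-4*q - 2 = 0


Then:
h = 9/10
q = -1/2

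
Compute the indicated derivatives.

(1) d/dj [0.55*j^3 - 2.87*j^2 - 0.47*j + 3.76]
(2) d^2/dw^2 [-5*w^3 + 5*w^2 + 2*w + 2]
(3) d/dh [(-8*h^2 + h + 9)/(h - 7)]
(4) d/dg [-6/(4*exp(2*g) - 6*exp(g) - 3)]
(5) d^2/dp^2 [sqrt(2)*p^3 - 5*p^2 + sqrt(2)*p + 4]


(1) = 1.65*j^2 - 5.74*j - 0.47
(2) = 10 - 30*w
(3) = 8*(-h^2 + 14*h - 2)/(h^2 - 14*h + 49)
(4) = (48*exp(g) - 36)*exp(g)/(-4*exp(2*g) + 6*exp(g) + 3)^2
(5) = 6*sqrt(2)*p - 10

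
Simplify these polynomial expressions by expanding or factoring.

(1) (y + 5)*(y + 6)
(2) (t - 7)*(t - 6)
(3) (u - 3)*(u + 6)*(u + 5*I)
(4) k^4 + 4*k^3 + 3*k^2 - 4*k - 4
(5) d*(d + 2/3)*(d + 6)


(1) = y^2 + 11*y + 30
(2) = t^2 - 13*t + 42
(3) = u^3 + 3*u^2 + 5*I*u^2 - 18*u + 15*I*u - 90*I
(4) = (k - 1)*(k + 1)*(k + 2)^2
(5) = d^3 + 20*d^2/3 + 4*d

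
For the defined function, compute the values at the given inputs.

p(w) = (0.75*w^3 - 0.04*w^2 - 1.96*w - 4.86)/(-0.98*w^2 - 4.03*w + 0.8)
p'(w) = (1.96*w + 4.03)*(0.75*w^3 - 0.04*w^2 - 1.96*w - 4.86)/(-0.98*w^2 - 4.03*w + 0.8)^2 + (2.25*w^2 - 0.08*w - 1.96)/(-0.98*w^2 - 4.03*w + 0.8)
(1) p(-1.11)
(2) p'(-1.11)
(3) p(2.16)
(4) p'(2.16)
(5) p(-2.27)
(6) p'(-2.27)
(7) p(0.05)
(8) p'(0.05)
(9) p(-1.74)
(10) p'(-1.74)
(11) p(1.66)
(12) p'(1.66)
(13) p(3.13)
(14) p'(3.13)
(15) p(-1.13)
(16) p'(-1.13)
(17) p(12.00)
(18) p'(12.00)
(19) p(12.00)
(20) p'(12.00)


(1) = -0.92
(2) = -0.20
(3) = 0.14
(4) = -0.76
(5) = -1.92
(6) = 2.17
(7) = -8.32
(8) = -60.89
(9) = -1.14
(10) = 0.88
(11) = 0.56
(12) = -0.95
(13) = -0.54
(14) = -0.67
(15) = -0.92
(16) = -0.16
(17) = -6.69
(18) = -0.73
(19) = -6.69
(20) = -0.73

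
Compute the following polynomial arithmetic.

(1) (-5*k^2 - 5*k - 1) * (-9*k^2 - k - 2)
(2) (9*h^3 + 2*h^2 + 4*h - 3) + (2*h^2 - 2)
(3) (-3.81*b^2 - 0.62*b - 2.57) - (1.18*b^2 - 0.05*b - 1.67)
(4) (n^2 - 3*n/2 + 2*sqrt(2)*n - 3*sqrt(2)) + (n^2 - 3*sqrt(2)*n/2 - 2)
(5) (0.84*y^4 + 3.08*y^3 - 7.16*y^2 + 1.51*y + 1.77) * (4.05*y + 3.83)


(1) = 45*k^4 + 50*k^3 + 24*k^2 + 11*k + 2
(2) = 9*h^3 + 4*h^2 + 4*h - 5
(3) = -4.99*b^2 - 0.57*b - 0.9
(4) = 2*n^2 - 3*n/2 + sqrt(2)*n/2 - 3*sqrt(2) - 2
(5) = 3.402*y^5 + 15.6912*y^4 - 17.2016*y^3 - 21.3073*y^2 + 12.9518*y + 6.7791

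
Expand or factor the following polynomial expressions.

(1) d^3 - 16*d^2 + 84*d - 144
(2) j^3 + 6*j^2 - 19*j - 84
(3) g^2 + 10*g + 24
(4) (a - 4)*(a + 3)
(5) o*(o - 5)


(1) = (d - 6)^2*(d - 4)
(2) = (j - 4)*(j + 3)*(j + 7)
(3) = (g + 4)*(g + 6)
(4) = a^2 - a - 12
(5) = o^2 - 5*o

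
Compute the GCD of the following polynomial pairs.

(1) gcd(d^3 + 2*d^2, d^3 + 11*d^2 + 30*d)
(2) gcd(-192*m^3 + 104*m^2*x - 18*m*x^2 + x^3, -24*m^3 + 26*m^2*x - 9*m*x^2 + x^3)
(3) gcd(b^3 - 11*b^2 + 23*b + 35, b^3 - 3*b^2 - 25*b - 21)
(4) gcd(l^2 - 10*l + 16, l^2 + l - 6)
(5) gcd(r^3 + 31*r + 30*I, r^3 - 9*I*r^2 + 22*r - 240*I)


(1) = d
(2) = gcd((-8*m + x)*(-6*m + x)*(-4*m + x), (-4*m + x)*(-3*m + x)*(-2*m + x)) = -4*m + x
(3) = b^2 - 6*b - 7
(4) = gcd((l - 8)*(l - 2), (l - 2)*(l + 3)) = l - 2
(5) = gcd((r - 6*I)*(r + I)*(r + 5*I), (r - 8*I)*(r - 6*I)*(r + 5*I)) = r^2 - I*r + 30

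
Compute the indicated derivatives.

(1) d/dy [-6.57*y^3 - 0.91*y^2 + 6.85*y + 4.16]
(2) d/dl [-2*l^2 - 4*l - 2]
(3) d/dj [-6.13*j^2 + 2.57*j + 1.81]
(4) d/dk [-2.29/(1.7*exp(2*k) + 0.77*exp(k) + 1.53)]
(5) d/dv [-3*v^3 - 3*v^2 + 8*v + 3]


(1) = -19.71*y^2 - 1.82*y + 6.85
(2) = -4*l - 4
(3) = 2.57 - 12.26*j
(4) = (7.786*exp(k) + 1.7633)*exp(k)/(1.7*exp(2*k) + 0.77*exp(k) + 1.53)^2
(5) = -9*v^2 - 6*v + 8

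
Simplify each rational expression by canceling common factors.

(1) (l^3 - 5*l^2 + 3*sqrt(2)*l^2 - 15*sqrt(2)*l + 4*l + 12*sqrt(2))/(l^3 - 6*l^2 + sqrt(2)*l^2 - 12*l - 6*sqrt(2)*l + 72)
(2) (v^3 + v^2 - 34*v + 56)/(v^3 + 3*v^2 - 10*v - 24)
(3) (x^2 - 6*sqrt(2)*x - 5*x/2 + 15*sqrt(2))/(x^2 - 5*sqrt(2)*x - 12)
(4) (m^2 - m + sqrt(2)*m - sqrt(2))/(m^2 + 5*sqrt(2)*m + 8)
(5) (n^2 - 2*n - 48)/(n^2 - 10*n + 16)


(1) = (l^2 - 5*l + 4)/(l^2 + l*(-6 - 2*sqrt(2)) + 12*sqrt(2))
(2) = (v^3 + v^2 - 34*v + 56)/(v^3 + 3*v^2 - 10*v - 24)
(3) = (2*x - 5)/(2*x + 2*sqrt(2))
(4) = (m - 1)/(m + 4*sqrt(2))
(5) = (n + 6)/(n - 2)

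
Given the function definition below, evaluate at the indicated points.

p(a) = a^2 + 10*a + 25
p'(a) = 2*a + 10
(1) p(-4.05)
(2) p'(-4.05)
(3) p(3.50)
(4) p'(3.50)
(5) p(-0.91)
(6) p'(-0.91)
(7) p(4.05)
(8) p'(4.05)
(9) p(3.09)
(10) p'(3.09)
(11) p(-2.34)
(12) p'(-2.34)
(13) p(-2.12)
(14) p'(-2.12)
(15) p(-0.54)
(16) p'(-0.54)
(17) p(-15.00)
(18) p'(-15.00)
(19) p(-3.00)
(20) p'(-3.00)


(1) = 0.90
(2) = 1.90
(3) = 72.25
(4) = 17.00
(5) = 16.73
(6) = 8.18
(7) = 81.90
(8) = 18.10
(9) = 65.45
(10) = 16.18
(11) = 7.08
(12) = 5.32
(13) = 8.29
(14) = 5.76
(15) = 19.89
(16) = 8.92
(17) = 100.00
(18) = -20.00
(19) = 4.00
(20) = 4.00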